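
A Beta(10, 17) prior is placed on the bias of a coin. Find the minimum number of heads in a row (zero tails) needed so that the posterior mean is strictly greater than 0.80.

k = 59

After k heads and 0 tails the posterior is Beta(10+k, 17), with mean (10+k)/(10+17+k).
Set (10+k)/(27+k) > 0.80 and solve: k > (0.80·27 − 10)/(1 − 0.80) = 58.000.
The smallest integer exceeding 58.000 is 59.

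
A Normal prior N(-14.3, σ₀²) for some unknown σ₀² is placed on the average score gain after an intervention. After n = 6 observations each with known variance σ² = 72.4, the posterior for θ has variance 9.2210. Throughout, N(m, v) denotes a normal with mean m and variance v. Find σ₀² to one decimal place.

For the Normal–Normal model with known σ², precisions add: τ_n = τ₀ + n/σ².
So 1/σ₀² = 1/9.2210 − 6/72.4 = 0.108448 − 0.082873 = 0.025575.
Hence σ₀² = 1/0.025575 ≈ 39.1.

σ₀² = 39.1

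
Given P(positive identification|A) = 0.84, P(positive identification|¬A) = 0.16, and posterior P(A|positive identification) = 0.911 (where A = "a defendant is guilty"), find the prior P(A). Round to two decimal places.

In odds form, posterior odds = prior odds × likelihood ratio, so prior odds = posterior odds ÷ LR.
Posterior odds = 0.911/(1−0.911) = 10.2360. LR = 0.84/0.16 = 5.2500.
Prior odds = 10.2360/5.2500 = 1.9497, so P(A) = 1.9497/(1+1.9497) ≈ 0.66.

P(A) = 0.66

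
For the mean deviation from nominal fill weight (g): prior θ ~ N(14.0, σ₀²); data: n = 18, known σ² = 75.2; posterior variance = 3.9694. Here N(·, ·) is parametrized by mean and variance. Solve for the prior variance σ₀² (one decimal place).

σ₀² = 79.6

For the Normal–Normal model with known σ², precisions add: τ_n = τ₀ + n/σ².
So 1/σ₀² = 1/3.9694 − 18/75.2 = 0.251927 − 0.239362 = 0.012565.
Hence σ₀² = 1/0.012565 ≈ 79.6.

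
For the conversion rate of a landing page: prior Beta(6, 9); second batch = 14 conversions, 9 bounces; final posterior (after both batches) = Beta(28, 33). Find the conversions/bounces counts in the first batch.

8 conversions and 15 bounces

Sequential conjugate updates are equivalent to a single update on the pooled data, so total successes = posterior α − prior α and total failures = posterior β − prior β.
Total across both batches: 28−6=22 conversions, 33−9=24 bounces.
Subtract the second batch: 22−14=8 conversions and 24−9=15 bounces.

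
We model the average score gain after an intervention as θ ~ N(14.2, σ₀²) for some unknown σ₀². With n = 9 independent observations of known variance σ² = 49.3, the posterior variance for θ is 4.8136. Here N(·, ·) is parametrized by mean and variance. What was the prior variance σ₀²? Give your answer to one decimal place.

For the Normal–Normal model with known σ², precisions add: τ_n = τ₀ + n/σ².
So 1/σ₀² = 1/4.8136 − 9/49.3 = 0.207745 − 0.182556 = 0.025189.
Hence σ₀² = 1/0.025189 ≈ 39.7.

σ₀² = 39.7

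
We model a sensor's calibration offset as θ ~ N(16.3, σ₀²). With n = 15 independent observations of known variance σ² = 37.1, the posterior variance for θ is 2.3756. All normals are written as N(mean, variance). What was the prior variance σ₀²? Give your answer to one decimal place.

σ₀² = 60.1

Posterior precision equals prior precision plus data precision: 1/σ_n² = 1/σ₀² + n/σ².
So 1/σ₀² = 1/2.3756 − 15/37.1 = 0.420946 − 0.404313 = 0.016633.
Hence σ₀² = 1/0.016633 ≈ 60.1.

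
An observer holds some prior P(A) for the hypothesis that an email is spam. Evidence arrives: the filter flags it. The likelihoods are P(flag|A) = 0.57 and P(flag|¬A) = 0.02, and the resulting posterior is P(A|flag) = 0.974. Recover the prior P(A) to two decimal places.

In odds form, posterior odds = prior odds × likelihood ratio, so prior odds = posterior odds ÷ LR.
Posterior odds = 0.974/(1−0.974) = 37.4615. LR = 0.57/0.02 = 28.5000.
Prior odds = 37.4615/28.5000 = 1.3144, so P(A) = 1.3144/(1+1.3144) ≈ 0.57.

P(A) = 0.57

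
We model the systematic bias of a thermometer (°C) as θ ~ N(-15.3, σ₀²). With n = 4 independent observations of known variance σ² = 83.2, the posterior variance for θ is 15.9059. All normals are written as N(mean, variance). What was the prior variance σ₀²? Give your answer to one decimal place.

σ₀² = 67.6

For the Normal–Normal model with known σ², precisions add: τ_n = τ₀ + n/σ².
So 1/σ₀² = 1/15.9059 − 4/83.2 = 0.062870 − 0.048077 = 0.014793.
Hence σ₀² = 1/0.014793 ≈ 67.6.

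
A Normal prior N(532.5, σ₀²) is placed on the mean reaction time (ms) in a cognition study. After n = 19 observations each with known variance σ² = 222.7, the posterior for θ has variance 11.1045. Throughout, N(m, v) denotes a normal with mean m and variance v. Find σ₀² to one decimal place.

σ₀² = 211.1

Posterior precision equals prior precision plus data precision: 1/σ_n² = 1/σ₀² + n/σ².
So 1/σ₀² = 1/11.1045 − 19/222.7 = 0.090054 − 0.085317 = 0.004737.
Hence σ₀² = 1/0.004737 ≈ 211.1.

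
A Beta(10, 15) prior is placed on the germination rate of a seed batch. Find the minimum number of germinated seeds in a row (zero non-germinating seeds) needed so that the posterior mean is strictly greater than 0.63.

k = 16

After k germinated seeds and 0 non-germinating seeds the posterior is Beta(10+k, 15), with mean (10+k)/(10+15+k).
Set (10+k)/(25+k) > 0.63 and solve: k > (0.63·25 − 10)/(1 − 0.63) = 15.541.
The smallest integer exceeding 15.541 is 16, and checking k=16: (26)/(41) = 0.6341 > 0.63.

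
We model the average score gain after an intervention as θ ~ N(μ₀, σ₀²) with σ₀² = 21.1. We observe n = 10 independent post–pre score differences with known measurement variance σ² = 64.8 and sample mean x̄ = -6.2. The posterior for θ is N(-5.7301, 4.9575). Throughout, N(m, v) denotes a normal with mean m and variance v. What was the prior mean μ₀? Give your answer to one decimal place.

μ₀ = -4.2

With known observation variance, the Normal–Normal posterior has precision τ_n = τ₀ + n/σ² and mean μ_n = (τ₀μ₀ + (n/σ²)x̄)/τ_n.
Here τ₀ = 1/21.1 = 0.047393 and τ_data = 10/64.8 = 0.154321, so τ_n = 0.201714.
Rearranging for μ₀: μ₀ = (μ_n·τ_n − τ_data·x̄)/τ₀ = (-5.7301·0.201714 − 0.154321·-6.2) / 0.047393 = -0.199051/0.047393 ≈ -4.2.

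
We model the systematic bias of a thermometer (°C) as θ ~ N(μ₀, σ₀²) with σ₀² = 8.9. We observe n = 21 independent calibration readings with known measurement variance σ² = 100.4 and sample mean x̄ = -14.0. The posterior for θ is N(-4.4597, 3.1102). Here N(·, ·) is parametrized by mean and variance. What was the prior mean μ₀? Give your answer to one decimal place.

The posterior mean is a precision-weighted average: μ_n = (τ₀μ₀ + τ_data·x̄)/(τ₀+τ_data), with τ₀=1/σ₀² and τ_data=n/σ².
Here τ₀ = 1/8.9 = 0.112360 and τ_data = 21/100.4 = 0.209163, so τ_n = 0.321523.
Rearranging for μ₀: μ₀ = (μ_n·τ_n − τ_data·x̄)/τ₀ = (-4.4597·0.321523 − 0.209163·-14.0) / 0.112360 = 1.494386/0.112360 ≈ 13.3.

μ₀ = 13.3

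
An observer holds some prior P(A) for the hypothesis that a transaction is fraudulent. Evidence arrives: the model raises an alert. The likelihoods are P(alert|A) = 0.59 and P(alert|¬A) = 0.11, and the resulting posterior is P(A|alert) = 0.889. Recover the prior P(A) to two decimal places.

P(A) = 0.60

Bayes' rule in odds form gives O(A|E) = O(A)·[P(E|A)/P(E|¬A)], hence O(A) = O(A|E)/LR.
Posterior odds = 0.889/(1−0.889) = 8.0090. LR = 0.59/0.11 = 5.3636.
Prior odds = 8.0090/5.3636 = 1.4932, so P(A) = 1.4932/(1+1.4932) ≈ 0.60.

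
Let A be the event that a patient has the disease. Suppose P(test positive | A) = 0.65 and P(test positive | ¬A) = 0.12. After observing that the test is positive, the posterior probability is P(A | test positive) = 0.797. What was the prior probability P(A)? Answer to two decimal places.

In odds form, posterior odds = prior odds × likelihood ratio, so prior odds = posterior odds ÷ LR.
Posterior odds = 0.797/(1−0.797) = 3.9261. LR = 0.65/0.12 = 5.4167.
Prior odds = 3.9261/5.4167 = 0.7248, so P(A) = 0.7248/(1+0.7248) ≈ 0.42.

P(A) = 0.42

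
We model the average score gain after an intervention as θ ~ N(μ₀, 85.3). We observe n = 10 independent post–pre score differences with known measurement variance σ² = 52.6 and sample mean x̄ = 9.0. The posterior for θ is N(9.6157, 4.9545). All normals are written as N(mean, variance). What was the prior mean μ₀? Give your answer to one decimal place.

The posterior mean is a precision-weighted average: μ_n = (τ₀μ₀ + τ_data·x̄)/(τ₀+τ_data), with τ₀=1/σ₀² and τ_data=n/σ².
Here τ₀ = 1/85.3 = 0.011723 and τ_data = 10/52.6 = 0.190114, so τ_n = 0.201837.
Rearranging for μ₀: μ₀ = (μ_n·τ_n − τ_data·x̄)/τ₀ = (9.6157·0.201837 − 0.190114·9.0) / 0.011723 = 0.229778/0.011723 ≈ 19.6.

μ₀ = 19.6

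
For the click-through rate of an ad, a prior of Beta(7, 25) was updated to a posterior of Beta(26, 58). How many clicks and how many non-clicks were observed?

19 clicks and 33 non-clicks

Beta is conjugate to the binomial likelihood: posterior = Beta(a+s, b+f).
So s = 26 − 7 = 19 and f = 58 − 25 = 33.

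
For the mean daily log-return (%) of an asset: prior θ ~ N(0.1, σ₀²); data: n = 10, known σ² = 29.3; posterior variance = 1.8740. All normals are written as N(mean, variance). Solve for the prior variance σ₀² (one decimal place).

σ₀² = 5.2

Posterior precision equals prior precision plus data precision: 1/σ_n² = 1/σ₀² + n/σ².
So 1/σ₀² = 1/1.8740 − 10/29.3 = 0.533618 − 0.341297 = 0.192321.
Hence σ₀² = 1/0.192321 ≈ 5.2.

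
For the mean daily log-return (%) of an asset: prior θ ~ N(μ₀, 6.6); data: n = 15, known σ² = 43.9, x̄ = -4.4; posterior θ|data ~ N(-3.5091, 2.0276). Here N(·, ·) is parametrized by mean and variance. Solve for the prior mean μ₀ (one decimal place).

With known observation variance, the Normal–Normal posterior has precision τ_n = τ₀ + n/σ² and mean μ_n = (τ₀μ₀ + (n/σ²)x̄)/τ_n.
Here τ₀ = 1/6.6 = 0.151515 and τ_data = 15/43.9 = 0.341686, so τ_n = 0.493201.
Rearranging for μ₀: μ₀ = (μ_n·τ_n − τ_data·x̄)/τ₀ = (-3.5091·0.493201 − 0.341686·-4.4) / 0.151515 = -0.227273/0.151515 ≈ -1.5.

μ₀ = -1.5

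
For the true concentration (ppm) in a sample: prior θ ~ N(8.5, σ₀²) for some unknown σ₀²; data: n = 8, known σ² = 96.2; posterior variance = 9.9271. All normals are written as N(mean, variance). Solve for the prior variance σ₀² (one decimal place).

σ₀² = 56.9

For the Normal–Normal model with known σ², precisions add: τ_n = τ₀ + n/σ².
So 1/σ₀² = 1/9.9271 − 8/96.2 = 0.100734 − 0.083160 = 0.017574.
Hence σ₀² = 1/0.017574 ≈ 56.9.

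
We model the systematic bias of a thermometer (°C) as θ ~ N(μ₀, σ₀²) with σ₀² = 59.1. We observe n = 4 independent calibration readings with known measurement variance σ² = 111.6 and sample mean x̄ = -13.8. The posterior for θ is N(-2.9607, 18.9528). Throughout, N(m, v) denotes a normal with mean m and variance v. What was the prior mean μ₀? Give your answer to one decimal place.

μ₀ = 20.0

With known observation variance, the Normal–Normal posterior has precision τ_n = τ₀ + n/σ² and mean μ_n = (τ₀μ₀ + (n/σ²)x̄)/τ_n.
Here τ₀ = 1/59.1 = 0.016920 and τ_data = 4/111.6 = 0.035842, so τ_n = 0.052762.
Rearranging for μ₀: μ₀ = (μ_n·τ_n − τ_data·x̄)/τ₀ = (-2.9607·0.052762 − 0.035842·-13.8) / 0.016920 = 0.338407/0.016920 ≈ 20.0.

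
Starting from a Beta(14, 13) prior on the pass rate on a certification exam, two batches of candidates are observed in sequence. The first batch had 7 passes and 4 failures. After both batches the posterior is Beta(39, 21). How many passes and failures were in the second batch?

Because Beta–binomial updating is additive in the counts, the combined data contributed (α_post−α_prior, β_post−β_prior) successes and failures.
Total across both batches: 39−14=25 passes, 21−13=8 failures.
Subtract the first batch: 25−7=18 passes and 8−4=4 failures.

18 passes and 4 failures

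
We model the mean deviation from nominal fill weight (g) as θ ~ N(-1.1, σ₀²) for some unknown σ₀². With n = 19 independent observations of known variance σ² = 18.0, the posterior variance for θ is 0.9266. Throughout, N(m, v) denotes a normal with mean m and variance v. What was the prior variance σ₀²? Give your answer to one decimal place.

σ₀² = 42.3

For the Normal–Normal model with known σ², precisions add: τ_n = τ₀ + n/σ².
So 1/σ₀² = 1/0.9266 − 19/18.0 = 1.079214 − 1.055556 = 0.023658.
Hence σ₀² = 1/0.023658 ≈ 42.3.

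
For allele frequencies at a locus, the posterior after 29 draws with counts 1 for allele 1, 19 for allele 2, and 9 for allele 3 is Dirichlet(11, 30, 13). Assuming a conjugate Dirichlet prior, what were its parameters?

For a Dirichlet(α) prior with multinomial counts c, the posterior is Dirichlet(α + c) componentwise.
Subtract each count from the matching posterior parameter: 11−1=10, 30−19=11, 13−9=4.

Dirichlet(10, 11, 4)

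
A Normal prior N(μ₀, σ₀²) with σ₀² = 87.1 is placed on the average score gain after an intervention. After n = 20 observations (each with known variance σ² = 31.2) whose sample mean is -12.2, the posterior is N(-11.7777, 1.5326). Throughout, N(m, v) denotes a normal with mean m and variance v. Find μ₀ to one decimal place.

The posterior mean is a precision-weighted average: μ_n = (τ₀μ₀ + τ_data·x̄)/(τ₀+τ_data), with τ₀=1/σ₀² and τ_data=n/σ².
Here τ₀ = 1/87.1 = 0.011481 and τ_data = 20/31.2 = 0.641026, so τ_n = 0.652507.
Rearranging for μ₀: μ₀ = (μ_n·τ_n − τ_data·x̄)/τ₀ = (-11.7777·0.652507 − 0.641026·-12.2) / 0.011481 = 0.135486/0.011481 ≈ 11.8.

μ₀ = 11.8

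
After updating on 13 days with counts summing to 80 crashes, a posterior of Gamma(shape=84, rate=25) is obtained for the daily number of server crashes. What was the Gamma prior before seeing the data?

Gamma(shape=4, rate=12)

Gamma–Poisson conjugacy: posterior shape = α + Σxᵢ, posterior rate = β + n.
So α = 84 − 80 = 4 and β = 25 − 13 = 12.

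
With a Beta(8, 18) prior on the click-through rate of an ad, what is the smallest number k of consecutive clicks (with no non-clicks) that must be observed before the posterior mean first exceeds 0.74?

k = 44

After k clicks and 0 non-clicks the posterior is Beta(8+k, 18), with mean (8+k)/(8+18+k).
Set (8+k)/(26+k) > 0.74 and solve: k > (0.74·26 − 8)/(1 − 0.74) = 43.231.
The smallest integer exceeding 43.231 is 44.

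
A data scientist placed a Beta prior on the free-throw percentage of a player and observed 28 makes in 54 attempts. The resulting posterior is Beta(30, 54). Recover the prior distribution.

Beta is conjugate to the binomial likelihood: posterior = Beta(a+s, b+f).
Subtract the data counts: 30−28=2, 54−26=28.

Beta(2, 28)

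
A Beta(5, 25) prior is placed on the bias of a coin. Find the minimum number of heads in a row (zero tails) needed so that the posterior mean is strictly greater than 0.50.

k = 21

After k heads and 0 tails the posterior is Beta(5+k, 25), with mean (5+k)/(5+25+k).
Set (5+k)/(30+k) > 0.50 and solve: k > (0.50·30 − 5)/(1 − 0.50) = 20.000.
The smallest integer exceeding 20.000 is 21.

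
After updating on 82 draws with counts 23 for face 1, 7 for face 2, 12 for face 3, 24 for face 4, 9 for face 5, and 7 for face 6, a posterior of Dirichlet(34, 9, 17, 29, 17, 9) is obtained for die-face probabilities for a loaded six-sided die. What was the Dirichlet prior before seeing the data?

For a Dirichlet(α) prior with multinomial counts c, the posterior is Dirichlet(α + c) componentwise.
Subtract each count from the matching posterior parameter: 34−23=11, 9−7=2, 17−12=5, 29−24=5, 17−9=8, 9−7=2.

Dirichlet(11, 2, 5, 5, 8, 2)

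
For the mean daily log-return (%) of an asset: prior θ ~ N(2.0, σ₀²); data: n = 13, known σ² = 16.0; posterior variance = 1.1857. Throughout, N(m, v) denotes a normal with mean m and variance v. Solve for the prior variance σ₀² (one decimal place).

For the Normal–Normal model with known σ², precisions add: τ_n = τ₀ + n/σ².
So 1/σ₀² = 1/1.1857 − 13/16.0 = 0.843384 − 0.812500 = 0.030884.
Hence σ₀² = 1/0.030884 ≈ 32.4.

σ₀² = 32.4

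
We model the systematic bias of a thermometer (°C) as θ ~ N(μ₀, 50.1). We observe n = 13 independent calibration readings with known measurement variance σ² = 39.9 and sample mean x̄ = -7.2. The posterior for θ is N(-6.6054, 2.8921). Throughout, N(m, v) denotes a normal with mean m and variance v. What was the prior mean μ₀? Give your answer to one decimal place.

With known observation variance, the Normal–Normal posterior has precision τ_n = τ₀ + n/σ² and mean μ_n = (τ₀μ₀ + (n/σ²)x̄)/τ_n.
Here τ₀ = 1/50.1 = 0.019960 and τ_data = 13/39.9 = 0.325815, so τ_n = 0.345775.
Rearranging for μ₀: μ₀ = (μ_n·τ_n − τ_data·x̄)/τ₀ = (-6.6054·0.345775 − 0.325815·-7.2) / 0.019960 = 0.061886/0.019960 ≈ 3.1.

μ₀ = 3.1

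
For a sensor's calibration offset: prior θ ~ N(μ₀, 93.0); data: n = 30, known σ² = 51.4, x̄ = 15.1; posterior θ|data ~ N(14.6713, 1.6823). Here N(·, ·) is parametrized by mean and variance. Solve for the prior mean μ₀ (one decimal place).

The posterior mean is a precision-weighted average: μ_n = (τ₀μ₀ + τ_data·x̄)/(τ₀+τ_data), with τ₀=1/σ₀² and τ_data=n/σ².
Here τ₀ = 1/93.0 = 0.010753 and τ_data = 30/51.4 = 0.583658, so τ_n = 0.594411.
Rearranging for μ₀: μ₀ = (μ_n·τ_n − τ_data·x̄)/τ₀ = (14.6713·0.594411 − 0.583658·15.1) / 0.010753 = -0.092454/0.010753 ≈ -8.6.

μ₀ = -8.6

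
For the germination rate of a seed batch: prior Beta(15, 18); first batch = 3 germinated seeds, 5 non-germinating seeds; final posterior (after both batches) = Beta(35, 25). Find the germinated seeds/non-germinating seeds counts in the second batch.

17 germinated seeds and 2 non-germinating seeds

Because Beta–binomial updating is additive in the counts, the combined data contributed (α_post−α_prior, β_post−β_prior) successes and failures.
Total across both batches: 35−15=20 germinated seeds, 25−18=7 non-germinating seeds.
Subtract the first batch: 20−3=17 germinated seeds and 7−5=2 non-germinating seeds.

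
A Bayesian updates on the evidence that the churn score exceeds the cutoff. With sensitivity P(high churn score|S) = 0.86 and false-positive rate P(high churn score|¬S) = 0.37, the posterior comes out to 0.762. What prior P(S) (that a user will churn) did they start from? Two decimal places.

P(S) = 0.58

In odds form, posterior odds = prior odds × likelihood ratio, so prior odds = posterior odds ÷ LR.
Posterior odds = 0.762/(1−0.762) = 3.2017. LR = 0.86/0.37 = 2.3243.
Prior odds = 3.2017/2.3243 = 1.3775, so P(S) = 1.3775/(1+1.3775) ≈ 0.58.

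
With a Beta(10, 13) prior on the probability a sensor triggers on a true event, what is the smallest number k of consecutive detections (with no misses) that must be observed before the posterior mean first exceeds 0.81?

k = 46

After k detections and 0 misses the posterior is Beta(10+k, 13), with mean (10+k)/(10+13+k).
Set (10+k)/(23+k) > 0.81 and solve: k > (0.81·23 − 10)/(1 − 0.81) = 45.421.
The smallest integer exceeding 45.421 is 46.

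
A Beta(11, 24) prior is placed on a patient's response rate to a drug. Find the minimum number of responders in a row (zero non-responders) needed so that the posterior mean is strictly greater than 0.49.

k = 13

After k responders and 0 non-responders the posterior is Beta(11+k, 24), with mean (11+k)/(11+24+k).
Set (11+k)/(35+k) > 0.49 and solve: k > (0.49·35 − 11)/(1 − 0.49) = 12.059.
The smallest integer exceeding 12.059 is 13, and checking k=13: (24)/(48) = 0.5000 > 0.49.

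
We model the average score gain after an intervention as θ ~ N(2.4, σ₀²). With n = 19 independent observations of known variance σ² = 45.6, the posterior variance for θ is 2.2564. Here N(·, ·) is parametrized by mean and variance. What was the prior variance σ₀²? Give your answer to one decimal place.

σ₀² = 37.7

Posterior precision equals prior precision plus data precision: 1/σ_n² = 1/σ₀² + n/σ².
So 1/σ₀² = 1/2.2564 − 19/45.6 = 0.443184 − 0.416667 = 0.026517.
Hence σ₀² = 1/0.026517 ≈ 37.7.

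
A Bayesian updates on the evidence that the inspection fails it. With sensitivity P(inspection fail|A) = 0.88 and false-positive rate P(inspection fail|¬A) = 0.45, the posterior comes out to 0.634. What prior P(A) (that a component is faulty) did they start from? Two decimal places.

P(A) = 0.47

Bayes' rule in odds form gives O(A|E) = O(A)·[P(E|A)/P(E|¬A)], hence O(A) = O(A|E)/LR.
Posterior odds = 0.634/(1−0.634) = 1.7322. LR = 0.88/0.45 = 1.9556.
Prior odds = 1.7322/1.9556 = 0.8858, so P(A) = 0.8858/(1+0.8858) ≈ 0.47.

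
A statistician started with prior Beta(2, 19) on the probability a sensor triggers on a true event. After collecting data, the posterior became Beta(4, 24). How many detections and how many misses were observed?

2 detections and 5 misses

Beta is conjugate to the binomial likelihood: posterior = Beta(α+s, β+f).
So s = 4 − 2 = 2 and f = 24 − 19 = 5.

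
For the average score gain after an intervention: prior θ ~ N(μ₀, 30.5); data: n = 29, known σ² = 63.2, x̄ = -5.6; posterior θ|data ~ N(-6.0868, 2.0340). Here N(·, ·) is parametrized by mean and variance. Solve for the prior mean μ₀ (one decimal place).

With known observation variance, the Normal–Normal posterior has precision τ_n = τ₀ + n/σ² and mean μ_n = (τ₀μ₀ + (n/σ²)x̄)/τ_n.
Here τ₀ = 1/30.5 = 0.032787 and τ_data = 29/63.2 = 0.458861, so τ_n = 0.491648.
Rearranging for μ₀: μ₀ = (μ_n·τ_n − τ_data·x̄)/τ₀ = (-6.0868·0.491648 − 0.458861·-5.6) / 0.032787 = -0.422941/0.032787 ≈ -12.9.

μ₀ = -12.9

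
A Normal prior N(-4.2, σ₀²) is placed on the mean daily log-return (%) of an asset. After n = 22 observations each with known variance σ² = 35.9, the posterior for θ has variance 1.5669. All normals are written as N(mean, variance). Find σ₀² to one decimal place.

For the Normal–Normal model with known σ², precisions add: τ_n = τ₀ + n/σ².
So 1/σ₀² = 1/1.5669 − 22/35.9 = 0.638203 − 0.612813 = 0.025390.
Hence σ₀² = 1/0.025390 ≈ 39.4.

σ₀² = 39.4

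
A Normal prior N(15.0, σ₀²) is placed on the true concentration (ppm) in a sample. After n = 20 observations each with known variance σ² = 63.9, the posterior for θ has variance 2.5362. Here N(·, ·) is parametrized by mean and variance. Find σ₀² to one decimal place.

σ₀² = 12.3

For the Normal–Normal model with known σ², precisions add: τ_n = τ₀ + n/σ².
So 1/σ₀² = 1/2.5362 − 20/63.9 = 0.394291 − 0.312989 = 0.081302.
Hence σ₀² = 1/0.081302 ≈ 12.3.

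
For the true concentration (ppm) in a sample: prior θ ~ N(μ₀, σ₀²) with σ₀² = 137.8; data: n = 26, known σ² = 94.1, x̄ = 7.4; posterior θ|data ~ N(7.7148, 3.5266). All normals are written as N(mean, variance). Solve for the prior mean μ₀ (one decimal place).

μ₀ = 19.7

With known observation variance, the Normal–Normal posterior has precision τ_n = τ₀ + n/σ² and mean μ_n = (τ₀μ₀ + (n/σ²)x̄)/τ_n.
Here τ₀ = 1/137.8 = 0.007257 and τ_data = 26/94.1 = 0.276302, so τ_n = 0.283559.
Rearranging for μ₀: μ₀ = (μ_n·τ_n − τ_data·x̄)/τ₀ = (7.7148·0.283559 − 0.276302·7.4) / 0.007257 = 0.142966/0.007257 ≈ 19.7.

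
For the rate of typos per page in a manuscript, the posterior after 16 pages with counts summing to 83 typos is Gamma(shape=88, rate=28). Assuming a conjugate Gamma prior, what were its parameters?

A Gamma(α, β) prior (rate parametrization) on a Poisson rate with n observations summing to S gives posterior Gamma(α+S, β+n).
So α = 88 − 83 = 5 and β = 28 − 16 = 12.

Gamma(shape=5, rate=12)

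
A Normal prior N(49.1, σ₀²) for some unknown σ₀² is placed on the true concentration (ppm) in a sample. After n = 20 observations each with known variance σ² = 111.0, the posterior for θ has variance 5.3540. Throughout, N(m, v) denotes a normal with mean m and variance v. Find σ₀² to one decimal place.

σ₀² = 151.6

For the Normal–Normal model with known σ², precisions add: τ_n = τ₀ + n/σ².
So 1/σ₀² = 1/5.3540 − 20/111.0 = 0.186776 − 0.180180 = 0.006596.
Hence σ₀² = 1/0.006596 ≈ 151.6.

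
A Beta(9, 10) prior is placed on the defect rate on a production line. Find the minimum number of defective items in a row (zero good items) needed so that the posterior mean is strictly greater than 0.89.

k = 72

After k defective items and 0 good items the posterior is Beta(9+k, 10), with mean (9+k)/(9+10+k).
Set (9+k)/(19+k) > 0.89 and solve: k > (0.89·19 − 9)/(1 − 0.89) = 71.909.
The smallest integer exceeding 71.909 is 72, and checking k=72: (81)/(91) = 0.8901 > 0.89.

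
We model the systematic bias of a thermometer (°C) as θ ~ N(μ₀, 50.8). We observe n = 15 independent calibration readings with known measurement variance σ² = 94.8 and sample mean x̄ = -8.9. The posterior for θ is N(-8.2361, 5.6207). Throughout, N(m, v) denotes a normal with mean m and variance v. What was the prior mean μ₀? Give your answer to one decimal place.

The posterior mean is a precision-weighted average: μ_n = (τ₀μ₀ + τ_data·x̄)/(τ₀+τ_data), with τ₀=1/σ₀² and τ_data=n/σ².
Here τ₀ = 1/50.8 = 0.019685 and τ_data = 15/94.8 = 0.158228, so τ_n = 0.177913.
Rearranging for μ₀: μ₀ = (μ_n·τ_n − τ_data·x̄)/τ₀ = (-8.2361·0.177913 − 0.158228·-8.9) / 0.019685 = -0.057080/0.019685 ≈ -2.9.

μ₀ = -2.9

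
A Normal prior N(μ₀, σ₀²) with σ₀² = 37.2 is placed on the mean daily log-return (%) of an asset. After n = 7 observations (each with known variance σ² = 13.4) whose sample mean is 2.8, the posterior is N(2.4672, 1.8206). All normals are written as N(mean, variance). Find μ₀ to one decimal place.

μ₀ = -4.0

With known observation variance, the Normal–Normal posterior has precision τ_n = τ₀ + n/σ² and mean μ_n = (τ₀μ₀ + (n/σ²)x̄)/τ_n.
Here τ₀ = 1/37.2 = 0.026882 and τ_data = 7/13.4 = 0.522388, so τ_n = 0.549270.
Rearranging for μ₀: μ₀ = (μ_n·τ_n − τ_data·x̄)/τ₀ = (2.4672·0.549270 − 0.522388·2.8) / 0.026882 = -0.107527/0.026882 ≈ -4.0.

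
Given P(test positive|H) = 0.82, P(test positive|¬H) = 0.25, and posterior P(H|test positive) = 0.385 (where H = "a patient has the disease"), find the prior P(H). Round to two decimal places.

In odds form, posterior odds = prior odds × likelihood ratio, so prior odds = posterior odds ÷ LR.
Posterior odds = 0.385/(1−0.385) = 0.6260. LR = 0.82/0.25 = 3.2800.
Prior odds = 0.6260/3.2800 = 0.1909, so P(H) = 0.1909/(1+0.1909) ≈ 0.16.

P(H) = 0.16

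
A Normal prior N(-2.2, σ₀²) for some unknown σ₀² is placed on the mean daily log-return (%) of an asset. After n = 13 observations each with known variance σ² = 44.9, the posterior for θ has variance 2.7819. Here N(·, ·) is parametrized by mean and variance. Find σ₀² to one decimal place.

σ₀² = 14.3

Posterior precision equals prior precision plus data precision: 1/σ_n² = 1/σ₀² + n/σ².
So 1/σ₀² = 1/2.7819 − 13/44.9 = 0.359467 − 0.289532 = 0.069935.
Hence σ₀² = 1/0.069935 ≈ 14.3.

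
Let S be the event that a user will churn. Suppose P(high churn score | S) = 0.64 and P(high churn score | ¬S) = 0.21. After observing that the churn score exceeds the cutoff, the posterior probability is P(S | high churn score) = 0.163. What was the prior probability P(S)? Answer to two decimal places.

Bayes' rule in odds form gives O(S|E) = O(S)·[P(E|S)/P(E|¬S)], hence O(S) = O(S|E)/LR.
Posterior odds = 0.163/(1−0.163) = 0.1947. LR = 0.64/0.21 = 3.0476.
Prior odds = 0.1947/3.0476 = 0.0639, so P(S) = 0.0639/(1+0.0639) ≈ 0.06.

P(S) = 0.06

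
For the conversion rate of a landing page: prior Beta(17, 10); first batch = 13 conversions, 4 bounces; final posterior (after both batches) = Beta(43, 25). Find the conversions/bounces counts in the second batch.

Sequential conjugate updates are equivalent to a single update on the pooled data, so total successes = posterior α − prior α and total failures = posterior β − prior β.
Total across both batches: 43−17=26 conversions, 25−10=15 bounces.
Subtract the first batch: 26−13=13 conversions and 15−4=11 bounces.

13 conversions and 11 bounces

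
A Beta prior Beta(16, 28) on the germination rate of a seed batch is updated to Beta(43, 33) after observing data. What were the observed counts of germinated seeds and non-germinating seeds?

Under Beta–binomial conjugacy the posterior parameters are (a+s, b+f).
So s = 43 − 16 = 27 and f = 33 − 28 = 5.

27 germinated seeds and 5 non-germinating seeds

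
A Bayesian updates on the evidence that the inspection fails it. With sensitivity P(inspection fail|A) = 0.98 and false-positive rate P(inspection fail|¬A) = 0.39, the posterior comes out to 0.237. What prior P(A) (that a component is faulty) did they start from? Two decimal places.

In odds form, posterior odds = prior odds × likelihood ratio, so prior odds = posterior odds ÷ LR.
Posterior odds = 0.237/(1−0.237) = 0.3106. LR = 0.98/0.39 = 2.5128.
Prior odds = 0.3106/2.5128 = 0.1236, so P(A) = 0.1236/(1+0.1236) ≈ 0.11.

P(A) = 0.11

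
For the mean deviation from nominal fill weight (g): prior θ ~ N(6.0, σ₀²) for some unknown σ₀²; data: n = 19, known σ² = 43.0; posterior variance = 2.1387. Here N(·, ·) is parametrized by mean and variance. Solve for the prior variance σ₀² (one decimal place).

Posterior precision equals prior precision plus data precision: 1/σ_n² = 1/σ₀² + n/σ².
So 1/σ₀² = 1/2.1387 − 19/43.0 = 0.467574 − 0.441860 = 0.025714.
Hence σ₀² = 1/0.025714 ≈ 38.9.

σ₀² = 38.9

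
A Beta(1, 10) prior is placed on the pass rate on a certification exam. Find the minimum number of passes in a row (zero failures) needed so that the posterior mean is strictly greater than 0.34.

After k passes and 0 failures the posterior is Beta(1+k, 10), with mean (1+k)/(1+10+k).
Set (1+k)/(11+k) > 0.34 and solve: k > (0.34·11 − 1)/(1 − 0.34) = 4.152.
The smallest integer exceeding 4.152 is 5.

k = 5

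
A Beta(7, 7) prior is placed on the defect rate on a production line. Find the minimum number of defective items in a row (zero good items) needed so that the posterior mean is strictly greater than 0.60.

k = 4

After k defective items and 0 good items the posterior is Beta(7+k, 7), with mean (7+k)/(7+7+k).
Set (7+k)/(14+k) > 0.60 and solve: k > (0.60·14 − 7)/(1 − 0.60) = 3.500.
The smallest integer exceeding 3.500 is 4, and checking k=4: (11)/(18) = 0.6111 > 0.60.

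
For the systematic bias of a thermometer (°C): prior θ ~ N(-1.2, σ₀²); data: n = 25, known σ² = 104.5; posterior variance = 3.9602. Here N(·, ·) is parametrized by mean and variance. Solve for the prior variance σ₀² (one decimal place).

σ₀² = 75.3

Posterior precision equals prior precision plus data precision: 1/σ_n² = 1/σ₀² + n/σ².
So 1/σ₀² = 1/3.9602 − 25/104.5 = 0.252512 − 0.239234 = 0.013278.
Hence σ₀² = 1/0.013278 ≈ 75.3.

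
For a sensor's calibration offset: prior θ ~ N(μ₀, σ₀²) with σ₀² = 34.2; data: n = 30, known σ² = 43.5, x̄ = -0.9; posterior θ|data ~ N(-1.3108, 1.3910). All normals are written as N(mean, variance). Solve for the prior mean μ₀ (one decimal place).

μ₀ = -11.0

With known observation variance, the Normal–Normal posterior has precision τ_n = τ₀ + n/σ² and mean μ_n = (τ₀μ₀ + (n/σ²)x̄)/τ_n.
Here τ₀ = 1/34.2 = 0.029240 and τ_data = 30/43.5 = 0.689655, so τ_n = 0.718895.
Rearranging for μ₀: μ₀ = (μ_n·τ_n − τ_data·x̄)/τ₀ = (-1.3108·0.718895 − 0.689655·-0.9) / 0.029240 = -0.321638/0.029240 ≈ -11.0.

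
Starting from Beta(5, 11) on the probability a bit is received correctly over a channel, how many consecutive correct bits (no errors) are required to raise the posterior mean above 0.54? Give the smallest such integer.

After k correct bits and 0 errors the posterior is Beta(5+k, 11), with mean (5+k)/(5+11+k).
Set (5+k)/(16+k) > 0.54 and solve: k > (0.54·16 − 5)/(1 − 0.54) = 7.913.
The smallest integer exceeding 7.913 is 8, and checking k=8: (13)/(24) = 0.5417 > 0.54.

k = 8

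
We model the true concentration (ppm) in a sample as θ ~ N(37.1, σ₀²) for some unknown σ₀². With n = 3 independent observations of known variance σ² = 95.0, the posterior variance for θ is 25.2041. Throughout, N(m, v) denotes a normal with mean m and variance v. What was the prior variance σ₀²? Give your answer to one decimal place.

σ₀² = 123.5

Posterior precision equals prior precision plus data precision: 1/σ_n² = 1/σ₀² + n/σ².
So 1/σ₀² = 1/25.2041 − 3/95.0 = 0.039676 − 0.031579 = 0.008097.
Hence σ₀² = 1/0.008097 ≈ 123.5.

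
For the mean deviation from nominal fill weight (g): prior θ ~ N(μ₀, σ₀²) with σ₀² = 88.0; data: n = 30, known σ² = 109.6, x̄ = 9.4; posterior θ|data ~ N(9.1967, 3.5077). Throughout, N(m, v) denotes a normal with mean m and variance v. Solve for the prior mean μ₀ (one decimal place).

The posterior mean is a precision-weighted average: μ_n = (τ₀μ₀ + τ_data·x̄)/(τ₀+τ_data), with τ₀=1/σ₀² and τ_data=n/σ².
Here τ₀ = 1/88.0 = 0.011364 and τ_data = 30/109.6 = 0.273723, so τ_n = 0.285087.
Rearranging for μ₀: μ₀ = (μ_n·τ_n − τ_data·x̄)/τ₀ = (9.1967·0.285087 − 0.273723·9.4) / 0.011364 = 0.048863/0.011364 ≈ 4.3.

μ₀ = 4.3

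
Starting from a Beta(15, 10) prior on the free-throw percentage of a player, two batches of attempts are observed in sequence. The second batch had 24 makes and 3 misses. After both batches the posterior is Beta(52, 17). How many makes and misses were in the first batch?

13 makes and 4 misses

Because Beta–binomial updating is additive in the counts, the combined data contributed (α_post−α_prior, β_post−β_prior) successes and failures.
Total across both batches: 52−15=37 makes, 17−10=7 misses.
Subtract the second batch: 37−24=13 makes and 7−3=4 misses.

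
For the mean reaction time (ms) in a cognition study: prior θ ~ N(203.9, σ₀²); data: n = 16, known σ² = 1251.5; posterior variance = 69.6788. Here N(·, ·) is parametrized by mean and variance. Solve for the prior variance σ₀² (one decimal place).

σ₀² = 638.2

For the Normal–Normal model with known σ², precisions add: τ_n = τ₀ + n/σ².
So 1/σ₀² = 1/69.6788 − 16/1251.5 = 0.014352 − 0.012785 = 0.001567.
Hence σ₀² = 1/0.001567 ≈ 638.2.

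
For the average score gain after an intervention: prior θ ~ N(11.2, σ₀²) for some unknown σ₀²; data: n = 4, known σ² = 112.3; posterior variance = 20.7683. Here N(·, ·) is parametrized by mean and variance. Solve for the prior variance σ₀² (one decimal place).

For the Normal–Normal model with known σ², precisions add: τ_n = τ₀ + n/σ².
So 1/σ₀² = 1/20.7683 − 4/112.3 = 0.048150 − 0.035619 = 0.012531.
Hence σ₀² = 1/0.012531 ≈ 79.8.

σ₀² = 79.8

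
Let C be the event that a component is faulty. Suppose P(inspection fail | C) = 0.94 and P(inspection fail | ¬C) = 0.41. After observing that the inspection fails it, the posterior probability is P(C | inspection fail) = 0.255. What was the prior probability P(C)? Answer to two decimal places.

P(C) = 0.13

Bayes' rule in odds form gives O(C|E) = O(C)·[P(E|C)/P(E|¬C)], hence O(C) = O(C|E)/LR.
Posterior odds = 0.255/(1−0.255) = 0.3423. LR = 0.94/0.41 = 2.2927.
Prior odds = 0.3423/2.2927 = 0.1493, so P(C) = 0.1493/(1+0.1493) ≈ 0.13.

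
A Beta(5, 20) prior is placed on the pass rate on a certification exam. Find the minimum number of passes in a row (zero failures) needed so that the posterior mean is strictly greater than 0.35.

k = 6

After k passes and 0 failures the posterior is Beta(5+k, 20), with mean (5+k)/(5+20+k).
Set (5+k)/(25+k) > 0.35 and solve: k > (0.35·25 − 5)/(1 − 0.35) = 5.769.
The smallest integer exceeding 5.769 is 6, and checking k=6: (11)/(31) = 0.3548 > 0.35.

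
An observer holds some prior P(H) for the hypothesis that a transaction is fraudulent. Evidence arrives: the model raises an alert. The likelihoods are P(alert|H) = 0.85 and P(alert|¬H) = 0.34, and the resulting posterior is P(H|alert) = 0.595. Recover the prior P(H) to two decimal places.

P(H) = 0.37

Bayes' rule in odds form gives O(H|E) = O(H)·[P(E|H)/P(E|¬H)], hence O(H) = O(H|E)/LR.
Posterior odds = 0.595/(1−0.595) = 1.4691. LR = 0.85/0.34 = 2.5000.
Prior odds = 1.4691/2.5000 = 0.5876, so P(H) = 0.5876/(1+0.5876) ≈ 0.37.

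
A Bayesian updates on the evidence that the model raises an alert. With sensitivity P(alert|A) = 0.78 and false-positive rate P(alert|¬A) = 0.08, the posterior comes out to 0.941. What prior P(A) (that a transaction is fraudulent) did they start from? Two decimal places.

P(A) = 0.62

Bayes' rule in odds form gives O(A|E) = O(A)·[P(E|A)/P(E|¬A)], hence O(A) = O(A|E)/LR.
Posterior odds = 0.941/(1−0.941) = 15.9492. LR = 0.78/0.08 = 9.7500.
Prior odds = 15.9492/9.7500 = 1.6358, so P(A) = 1.6358/(1+1.6358) ≈ 0.62.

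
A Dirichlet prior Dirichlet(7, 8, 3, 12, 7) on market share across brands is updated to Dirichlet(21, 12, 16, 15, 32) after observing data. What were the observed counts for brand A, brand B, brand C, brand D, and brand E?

For a Dirichlet(α) prior with multinomial counts c, the posterior is Dirichlet(α + c) componentwise.
Counts are posterior − prior componentwise: 21−7=14, 12−8=4, 16−3=13, 15−12=3, 32−7=25.

counts (14, 4, 13, 3, 25)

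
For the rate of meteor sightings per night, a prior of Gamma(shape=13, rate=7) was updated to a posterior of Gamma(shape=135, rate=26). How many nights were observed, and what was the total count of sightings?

n = 19 nights with total 122 sightings

A Gamma(α, β) prior (rate parametrization) on a Poisson rate with n observations summing to S gives posterior Gamma(α+S, β+n).
Matching: Σxᵢ = 135 − 13 = 122 and n = 26 − 7 = 19.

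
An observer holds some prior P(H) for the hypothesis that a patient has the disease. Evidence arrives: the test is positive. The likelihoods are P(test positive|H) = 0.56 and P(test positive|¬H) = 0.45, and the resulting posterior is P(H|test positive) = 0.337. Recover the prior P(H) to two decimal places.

P(H) = 0.29

Bayes' rule in odds form gives O(H|E) = O(H)·[P(E|H)/P(E|¬H)], hence O(H) = O(H|E)/LR.
Posterior odds = 0.337/(1−0.337) = 0.5083. LR = 0.56/0.45 = 1.2444.
Prior odds = 0.5083/1.2444 = 0.4085, so P(H) = 0.4085/(1+0.4085) ≈ 0.29.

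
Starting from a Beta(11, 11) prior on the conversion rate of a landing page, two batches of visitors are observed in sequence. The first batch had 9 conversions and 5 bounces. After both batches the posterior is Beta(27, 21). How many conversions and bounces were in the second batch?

Because Beta–binomial updating is additive in the counts, the combined data contributed (α_post−α_prior, β_post−β_prior) successes and failures.
Total across both batches: 27−11=16 conversions, 21−11=10 bounces.
Subtract the first batch: 16−9=7 conversions and 10−5=5 bounces.

7 conversions and 5 bounces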